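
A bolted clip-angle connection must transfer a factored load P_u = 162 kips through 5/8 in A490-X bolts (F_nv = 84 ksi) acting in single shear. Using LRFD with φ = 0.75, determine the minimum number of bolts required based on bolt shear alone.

A_b = π·0.625²/4 = 0.3068 in².
Per-bolt design strength φR_n = 0.75 × 84 × 0.3068 × 1 = 19.33 kips.
n ≥ 162 / 19.33 = 8.382 → use 9 bolts.

9 bolts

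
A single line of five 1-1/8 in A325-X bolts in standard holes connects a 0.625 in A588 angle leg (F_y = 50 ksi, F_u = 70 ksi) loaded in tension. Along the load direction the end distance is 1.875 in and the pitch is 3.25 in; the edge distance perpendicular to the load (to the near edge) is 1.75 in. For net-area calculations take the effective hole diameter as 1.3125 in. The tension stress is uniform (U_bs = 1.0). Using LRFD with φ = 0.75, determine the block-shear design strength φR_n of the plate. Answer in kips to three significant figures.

Shear plane L_v = 1.875 + 4·3.25 = 14.88 in; A_gv = 14.88 × 0.625 = 9.297 in².
A_nv = (14.88 − 4.5·1.3125) × 0.625 = 5.605 in².
A_nt = (1.75 − 0.5·1.3125) × 0.625 = 0.6836 in².
0.6 F_u A_nv = 235.4 kips; 0.6 F_y A_gv = 278.9 kips → shear rupture governs the shear term.
R_n = 235.4 + 1.0 × 70 × 0.6836 = 283.3 kips.
Design strength φR_n = 0.75 × 283.3 = 212 kips.

212 kips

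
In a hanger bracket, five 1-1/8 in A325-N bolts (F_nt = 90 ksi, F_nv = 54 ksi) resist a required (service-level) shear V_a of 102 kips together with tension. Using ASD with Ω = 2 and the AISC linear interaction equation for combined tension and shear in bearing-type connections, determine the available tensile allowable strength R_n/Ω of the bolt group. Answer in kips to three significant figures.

121 kips

A_b = π·1.125²/4 = 0.994 in²; f_rv = 102 / (5 × 0.994) = 20.52 ksi.
F'_nt = 1.3 F_nt − (Ω F_nt / F_nv) f_rv = 1.3·90 − (2·90/54)·20.52 = 48.59 ksi, capped at F_nt → F'_nt = 48.59 ksi.
R_n = F'_nt · A_b · n = 48.59 × 0.994 × 5 = 241.5 kips.
Allowable strength R_n/Ω = 241.5 / 2 = 121 kips.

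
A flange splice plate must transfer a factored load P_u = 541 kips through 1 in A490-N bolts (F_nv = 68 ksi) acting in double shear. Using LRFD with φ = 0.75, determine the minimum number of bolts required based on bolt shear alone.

A_b = π·1²/4 = 0.7854 in².
Per-bolt design strength φR_n = 0.75 × 68 × 0.7854 × 2 = 80.11 kips.
n ≥ 541 / 80.11 = 6.753 → use 7 bolts.

7 bolts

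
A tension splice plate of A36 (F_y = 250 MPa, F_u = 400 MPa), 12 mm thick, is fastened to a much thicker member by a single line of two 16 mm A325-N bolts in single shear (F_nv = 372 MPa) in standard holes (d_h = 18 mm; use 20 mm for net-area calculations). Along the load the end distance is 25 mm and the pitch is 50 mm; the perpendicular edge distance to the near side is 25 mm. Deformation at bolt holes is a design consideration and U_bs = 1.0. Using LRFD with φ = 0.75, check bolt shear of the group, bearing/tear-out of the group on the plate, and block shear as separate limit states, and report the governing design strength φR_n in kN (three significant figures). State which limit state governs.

Bolt shear: A_b = π·16²/4 = 201.1 mm²; R_n = 372 × 201.1 × 2 × 1 / 1000 = 149.6 kN → 0.75 × 149.6 = 112 kN.
Bearing: edge l_c = 16, r_n = 92.16 kN; interior l_c = 32, r_n = 184.3 kN; R_n = 92.16 + 1·184.3 = 276.5 kN → 207 kN.
Block shear: A_gv = 900, A_nv = 540, A_nt = 180 mm²; R_n = min(0.6F_uA_nv, 0.6F_yA_gv) + U_bs·F_u·A_nt = 201.6 kN → 151 kN.
Bolt shear governs: 112 kN.

112 kN (bolt shear governs)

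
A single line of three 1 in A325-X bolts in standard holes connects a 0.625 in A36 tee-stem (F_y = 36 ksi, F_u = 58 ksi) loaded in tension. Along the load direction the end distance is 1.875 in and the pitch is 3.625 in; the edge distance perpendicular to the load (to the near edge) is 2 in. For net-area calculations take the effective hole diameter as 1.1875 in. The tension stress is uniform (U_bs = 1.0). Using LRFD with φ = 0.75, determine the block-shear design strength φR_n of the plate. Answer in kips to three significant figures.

Shear plane L_v = 1.875 + 2·3.625 = 9.125 in; A_gv = 9.125 × 0.625 = 5.703 in².
A_nv = (9.125 − 2.5·1.1875) × 0.625 = 3.848 in².
A_nt = (2 − 0.5·1.1875) × 0.625 = 0.8789 in².
0.6 F_u A_nv = 133.9 kips; 0.6 F_y A_gv = 123.2 kips → shear yielding governs the shear term.
R_n = 123.2 + 1.0 × 58 × 0.8789 = 174.2 kips.
Design strength φR_n = 0.75 × 174.2 = 131 kips.

131 kips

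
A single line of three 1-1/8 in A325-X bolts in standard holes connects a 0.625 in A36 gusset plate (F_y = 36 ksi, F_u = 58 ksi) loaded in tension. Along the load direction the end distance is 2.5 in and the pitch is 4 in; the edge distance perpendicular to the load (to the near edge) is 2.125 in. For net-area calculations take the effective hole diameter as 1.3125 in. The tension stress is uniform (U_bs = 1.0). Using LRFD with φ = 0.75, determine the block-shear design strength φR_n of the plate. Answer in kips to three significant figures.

Shear plane L_v = 2.5 + 2·4 = 10.5 in; A_gv = 10.5 × 0.625 = 6.562 in².
A_nv = (10.5 − 2.5·1.3125) × 0.625 = 4.512 in².
A_nt = (2.125 − 0.5·1.3125) × 0.625 = 0.918 in².
0.6 F_u A_nv = 157 kips; 0.6 F_y A_gv = 141.8 kips → shear yielding governs the shear term.
R_n = 141.8 + 1.0 × 58 × 0.918 = 195 kips.
Design strength φR_n = 0.75 × 195 = 146 kips.

146 kips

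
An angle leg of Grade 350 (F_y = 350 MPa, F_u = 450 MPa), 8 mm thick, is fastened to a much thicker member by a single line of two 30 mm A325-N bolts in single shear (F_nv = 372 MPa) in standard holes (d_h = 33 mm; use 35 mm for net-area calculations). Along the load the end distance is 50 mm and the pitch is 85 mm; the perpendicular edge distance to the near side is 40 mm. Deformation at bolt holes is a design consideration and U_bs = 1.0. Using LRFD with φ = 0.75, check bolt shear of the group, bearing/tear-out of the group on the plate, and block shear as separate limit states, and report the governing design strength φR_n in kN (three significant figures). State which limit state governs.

194 kN (block shear governs)

Bolt shear: A_b = π·30²/4 = 706.9 mm²; R_n = 372 × 706.9 × 2 × 1 / 1000 = 525.9 kN → 0.75 × 525.9 = 394 kN.
Bearing: edge l_c = 33.5, r_n = 144.7 kN; interior l_c = 52, r_n = 224.6 kN; R_n = 144.7 + 1·224.6 = 369.4 kN → 277 kN.
Block shear: A_gv = 1080, A_nv = 660, A_nt = 180 mm²; R_n = min(0.6F_uA_nv, 0.6F_yA_gv) + U_bs·F_u·A_nt = 259.2 kN → 194 kN.
Block shear governs: 194 kN.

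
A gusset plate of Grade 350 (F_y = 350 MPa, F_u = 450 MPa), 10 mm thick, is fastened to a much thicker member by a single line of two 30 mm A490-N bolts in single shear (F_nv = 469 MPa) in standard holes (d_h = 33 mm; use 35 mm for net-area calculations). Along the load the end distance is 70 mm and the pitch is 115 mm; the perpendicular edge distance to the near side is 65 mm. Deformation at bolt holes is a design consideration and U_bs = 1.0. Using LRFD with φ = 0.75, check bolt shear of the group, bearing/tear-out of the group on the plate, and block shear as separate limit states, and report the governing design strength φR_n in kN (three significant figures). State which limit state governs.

Bolt shear: A_b = π·30²/4 = 706.9 mm²; R_n = 469 × 706.9 × 2 × 1 / 1000 = 663 kN → 0.75 × 663 = 497 kN.
Bearing: edge l_c = 53.5, r_n = 288.9 kN; interior l_c = 82, r_n = 324 kN; R_n = 288.9 + 1·324 = 612.9 kN → 460 kN.
Block shear: A_gv = 1850, A_nv = 1325, A_nt = 475 mm²; R_n = min(0.6F_uA_nv, 0.6F_yA_gv) + U_bs·F_u·A_nt = 571.5 kN → 429 kN.
Block shear governs: 429 kN.

429 kN (block shear governs)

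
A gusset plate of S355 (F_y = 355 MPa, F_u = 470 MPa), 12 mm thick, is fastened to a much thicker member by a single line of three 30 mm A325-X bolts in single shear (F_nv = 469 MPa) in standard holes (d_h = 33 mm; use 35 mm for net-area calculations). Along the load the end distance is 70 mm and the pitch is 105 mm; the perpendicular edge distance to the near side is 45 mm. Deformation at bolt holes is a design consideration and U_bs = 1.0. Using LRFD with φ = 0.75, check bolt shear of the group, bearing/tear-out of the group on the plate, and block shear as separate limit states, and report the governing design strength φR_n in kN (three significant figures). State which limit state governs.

Bolt shear: A_b = π·30²/4 = 706.9 mm²; R_n = 469 × 706.9 × 3 × 1 / 1000 = 994.5 kN → 0.75 × 994.5 = 746 kN.
Bearing: edge l_c = 53.5, r_n = 362.1 kN; interior l_c = 72, r_n = 406.1 kN; R_n = 362.1 + 2·406.1 = 1174 kN → 881 kN.
Block shear: A_gv = 3360, A_nv = 2310, A_nt = 330 mm²; R_n = min(0.6F_uA_nv, 0.6F_yA_gv) + U_bs·F_u·A_nt = 806.5 kN → 605 kN.
Block shear governs: 605 kN.

605 kN (block shear governs)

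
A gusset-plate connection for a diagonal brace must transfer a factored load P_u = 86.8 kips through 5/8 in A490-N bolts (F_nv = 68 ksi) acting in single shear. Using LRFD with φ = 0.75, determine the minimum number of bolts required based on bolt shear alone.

6 bolts

A_b = π·0.625²/4 = 0.3068 in².
Per-bolt design strength φR_n = 0.75 × 68 × 0.3068 × 1 = 15.65 kips.
n ≥ 86.8 / 15.65 = 5.548 → use 6 bolts.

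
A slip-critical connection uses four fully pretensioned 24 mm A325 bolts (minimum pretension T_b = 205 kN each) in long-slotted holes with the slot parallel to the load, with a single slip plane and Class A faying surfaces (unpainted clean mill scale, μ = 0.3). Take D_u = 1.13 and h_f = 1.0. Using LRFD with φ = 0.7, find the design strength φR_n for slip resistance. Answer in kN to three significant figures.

195 kN

R_n = μ · D_u · h_f · T_b · n_s · n_b = 0.3 × 1.13 × 1.0 × 205 × 1 × 4 = 278 kN.
Design strength φR_n = 0.7 × 278 = 195 kN.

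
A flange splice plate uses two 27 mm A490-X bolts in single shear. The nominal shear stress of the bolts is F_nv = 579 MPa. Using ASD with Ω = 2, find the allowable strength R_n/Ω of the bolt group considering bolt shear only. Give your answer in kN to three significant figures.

A_b = π × 27² / 4 = 572.6 mm².
R_n = F_nv · A_b · n · n_s = 579 × 572.6 × 2 × 1 / 1000 = 663 kN.
Allowable strength R_n/Ω = 663 / 2 = 332 kN.

332 kN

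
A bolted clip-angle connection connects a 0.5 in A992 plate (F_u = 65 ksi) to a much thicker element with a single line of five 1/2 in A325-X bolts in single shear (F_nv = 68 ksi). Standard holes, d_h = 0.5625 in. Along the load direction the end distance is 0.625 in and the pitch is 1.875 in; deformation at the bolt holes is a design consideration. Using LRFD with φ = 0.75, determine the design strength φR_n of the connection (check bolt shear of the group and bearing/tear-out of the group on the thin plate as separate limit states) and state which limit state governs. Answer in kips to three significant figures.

Bolt shear: A_b = π·0.5²/4 = 0.1963 in²; R_n = 68 × 0.1963 × 5 × 1 = 66.76 kips → 0.75 × 66.76 = 50.1 kips.
Bearing (1.2 l_c t F_u ≤ 2.4 d t F_u): upper limit = 2.4·0.5·0.5·65 = 39 kips.
  Edge l_c = 0.625 − 0.5625/2 = 0.3438 → r_n = 13.41 kips; interior l_c = 1.875 − 0.5625 = 1.312 → r_n = 39 kips.
  R_n,bearing = 1·13.41 + 4·39 = 169.4 kips → 0.75 × 169.4 = 127 kips.
Bolt shear governs: 50.1 kips.

50.1 kips (bolt shear governs)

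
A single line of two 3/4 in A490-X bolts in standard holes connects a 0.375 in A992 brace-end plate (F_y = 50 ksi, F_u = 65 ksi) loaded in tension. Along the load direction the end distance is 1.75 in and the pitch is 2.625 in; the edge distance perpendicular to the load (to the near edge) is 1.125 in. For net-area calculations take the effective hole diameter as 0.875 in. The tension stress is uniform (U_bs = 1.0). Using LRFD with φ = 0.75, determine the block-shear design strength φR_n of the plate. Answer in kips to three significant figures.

Shear plane L_v = 1.75 + 1·2.625 = 4.375 in; A_gv = 4.375 × 0.375 = 1.641 in².
A_nv = (4.375 − 1.5·0.875) × 0.375 = 1.148 in².
A_nt = (1.125 − 0.5·0.875) × 0.375 = 0.2578 in².
0.6 F_u A_nv = 44.79 kips; 0.6 F_y A_gv = 49.22 kips → shear rupture governs the shear term.
R_n = 44.79 + 1.0 × 65 × 0.2578 = 61.55 kips.
Design strength φR_n = 0.75 × 61.55 = 46.2 kips.

46.2 kips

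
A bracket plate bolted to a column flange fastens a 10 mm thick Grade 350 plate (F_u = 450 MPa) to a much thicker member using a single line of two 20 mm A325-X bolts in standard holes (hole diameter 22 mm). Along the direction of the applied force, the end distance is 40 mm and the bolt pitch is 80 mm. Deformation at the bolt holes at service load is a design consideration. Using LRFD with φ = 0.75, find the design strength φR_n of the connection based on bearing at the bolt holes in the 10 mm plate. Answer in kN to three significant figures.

279 kN

Per bolt r_n = 1.2 l_c t F_u ≤ 2.4 d t F_u; upper limit = 2.4 × 20 × 10 × 450 / 1000 = 216 kN.
Edge bolt: l_c = 40 − 22/2 = 29 mm → 1.2 × 29 × 10 × 450 / 1000 = 156.6 → r_n = 156.6 kN.
Interior bolts: l_c = 80 − 22 = 58 mm → 1.2 × 58 × 10 × 450 / 1000 = 313.2 → r_n = 216 kN.
R_n = 1 × 156.6 + 1 × 216 = 372.6 kN.
Design strength φR_n = 0.75 × 372.6 = 279 kN.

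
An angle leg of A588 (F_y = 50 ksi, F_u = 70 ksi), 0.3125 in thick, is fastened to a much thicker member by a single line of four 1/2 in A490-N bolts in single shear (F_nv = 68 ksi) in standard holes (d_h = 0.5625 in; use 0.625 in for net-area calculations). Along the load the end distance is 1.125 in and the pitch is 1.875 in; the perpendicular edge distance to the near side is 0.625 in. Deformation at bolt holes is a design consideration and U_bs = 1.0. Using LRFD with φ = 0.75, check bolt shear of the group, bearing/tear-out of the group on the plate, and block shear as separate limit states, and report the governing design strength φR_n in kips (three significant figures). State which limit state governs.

40.1 kips (bolt shear governs)

Bolt shear: A_b = π·0.5²/4 = 0.1963 in²; R_n = 68 × 0.1963 × 4 × 1 = 53.41 kips → 0.75 × 53.41 = 40.1 kips.
Bearing: edge l_c = 0.8438, r_n = 22.15 kips; interior l_c = 1.312, r_n = 26.25 kips; R_n = 22.15 + 3·26.25 = 100.9 kips → 75.7 kips.
Block shear: A_gv = 2.109, A_nv = 1.426, A_nt = 0.09766 in²; R_n = min(0.6F_uA_nv, 0.6F_yA_gv) + U_bs·F_u·A_nt = 66.72 kips → 50 kips.
Bolt shear governs: 40.1 kips.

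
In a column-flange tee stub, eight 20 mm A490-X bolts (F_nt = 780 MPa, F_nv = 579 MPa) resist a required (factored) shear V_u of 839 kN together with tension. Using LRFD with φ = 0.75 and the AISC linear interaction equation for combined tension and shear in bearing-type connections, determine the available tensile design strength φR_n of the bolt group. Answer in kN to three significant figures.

A_b = π·20²/4 = 314.2 mm²; f_rv = 839 × 1000 / (8 × 314.2) = 333.8 MPa.
F'_nt = 1.3 F_nt − (F_nt / φF_nv) f_rv = 1.3·780 − (780/(0.75·579))·333.8 = 414.4 MPa, capped at F_nt → F'_nt = 414.4 MPa.
R_n = F'_nt · A_b · n = 414.4 × 314.2 × 8 / 1000 = 1041 kN.
Design strength φR_n = 0.75 × 1041 = 781 kN.

781 kN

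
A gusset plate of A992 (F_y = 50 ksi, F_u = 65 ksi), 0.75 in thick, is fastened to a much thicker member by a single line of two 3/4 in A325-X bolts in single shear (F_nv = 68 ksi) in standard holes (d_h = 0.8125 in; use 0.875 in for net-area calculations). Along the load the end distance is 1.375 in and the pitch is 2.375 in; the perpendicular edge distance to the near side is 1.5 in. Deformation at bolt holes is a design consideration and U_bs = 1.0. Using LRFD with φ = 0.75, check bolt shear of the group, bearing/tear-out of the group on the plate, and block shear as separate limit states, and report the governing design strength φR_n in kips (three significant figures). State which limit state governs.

Bolt shear: A_b = π·0.75²/4 = 0.4418 in²; R_n = 68 × 0.4418 × 2 × 1 = 60.08 kips → 0.75 × 60.08 = 45.1 kips.
Bearing: edge l_c = 0.9688, r_n = 56.67 kips; interior l_c = 1.562, r_n = 87.75 kips; R_n = 56.67 + 1·87.75 = 144.4 kips → 108 kips.
Block shear: A_gv = 2.812, A_nv = 1.828, A_nt = 0.7969 in²; R_n = min(0.6F_uA_nv, 0.6F_yA_gv) + U_bs·F_u·A_nt = 123.1 kips → 92.3 kips.
Bolt shear governs: 45.1 kips.

45.1 kips (bolt shear governs)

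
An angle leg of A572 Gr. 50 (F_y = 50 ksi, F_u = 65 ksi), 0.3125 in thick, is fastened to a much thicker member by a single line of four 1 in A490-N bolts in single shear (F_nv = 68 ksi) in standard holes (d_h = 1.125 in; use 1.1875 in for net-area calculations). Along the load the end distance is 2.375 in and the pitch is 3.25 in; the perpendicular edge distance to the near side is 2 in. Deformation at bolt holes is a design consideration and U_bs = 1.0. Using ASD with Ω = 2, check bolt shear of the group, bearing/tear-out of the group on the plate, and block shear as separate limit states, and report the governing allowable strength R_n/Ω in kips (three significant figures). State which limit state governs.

62.8 kips (block shear governs)

Bolt shear: A_b = π·1²/4 = 0.7854 in²; R_n = 68 × 0.7854 × 4 × 1 = 213.6 kips → 213.6 / 2 = 107 kips.
Bearing: edge l_c = 1.812, r_n = 44.18 kips; interior l_c = 2.125, r_n = 48.75 kips; R_n = 44.18 + 3·48.75 = 190.4 kips → 95.2 kips.
Block shear: A_gv = 3.789, A_nv = 2.49, A_nt = 0.4395 in²; R_n = min(0.6F_uA_nv, 0.6F_yA_gv) + U_bs·F_u·A_nt = 125.7 kips → 62.8 kips.
Block shear governs: 62.8 kips.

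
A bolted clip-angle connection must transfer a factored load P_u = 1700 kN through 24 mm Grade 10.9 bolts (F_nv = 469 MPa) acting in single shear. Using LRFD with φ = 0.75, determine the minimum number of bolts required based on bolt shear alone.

A_b = π·24²/4 = 452.4 mm².
Per-bolt design strength φR_n = 0.75 × 469 × 452.4 × 1 / 1000 = 159.1 kN.
n ≥ 1700 / 159.1 = 10.68 → use 11 bolts.

11 bolts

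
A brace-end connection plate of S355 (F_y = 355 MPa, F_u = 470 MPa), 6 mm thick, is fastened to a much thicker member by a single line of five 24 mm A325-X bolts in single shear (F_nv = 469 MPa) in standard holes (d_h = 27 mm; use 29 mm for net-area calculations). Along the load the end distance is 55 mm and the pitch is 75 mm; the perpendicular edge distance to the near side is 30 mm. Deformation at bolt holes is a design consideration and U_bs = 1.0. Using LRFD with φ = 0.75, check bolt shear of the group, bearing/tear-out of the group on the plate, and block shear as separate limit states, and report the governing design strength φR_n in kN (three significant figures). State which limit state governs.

318 kN (block shear governs)

Bolt shear: A_b = π·24²/4 = 452.4 mm²; R_n = 469 × 452.4 × 5 × 1 / 1000 = 1061 kN → 0.75 × 1061 = 796 kN.
Bearing: edge l_c = 41.5, r_n = 140.4 kN; interior l_c = 48, r_n = 162.4 kN; R_n = 140.4 + 4·162.4 = 790.2 kN → 593 kN.
Block shear: A_gv = 2130, A_nv = 1347, A_nt = 93 mm²; R_n = min(0.6F_uA_nv, 0.6F_yA_gv) + U_bs·F_u·A_nt = 423.6 kN → 318 kN.
Block shear governs: 318 kN.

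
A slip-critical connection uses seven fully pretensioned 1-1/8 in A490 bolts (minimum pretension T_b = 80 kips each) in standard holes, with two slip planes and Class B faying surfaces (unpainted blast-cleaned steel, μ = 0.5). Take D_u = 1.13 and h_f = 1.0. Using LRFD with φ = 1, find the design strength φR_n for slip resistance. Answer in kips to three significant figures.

R_n = μ · D_u · h_f · T_b · n_s · n_b = 0.5 × 1.13 × 1.0 × 80 × 2 × 7 = 632.8 kips.
Design strength φR_n = 1 × 632.8 = 633 kips.

633 kips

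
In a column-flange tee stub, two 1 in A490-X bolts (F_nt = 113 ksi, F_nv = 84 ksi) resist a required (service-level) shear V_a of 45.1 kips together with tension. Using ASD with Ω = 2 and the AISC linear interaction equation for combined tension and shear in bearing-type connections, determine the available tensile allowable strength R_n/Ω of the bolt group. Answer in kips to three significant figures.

54.7 kips

A_b = π·1²/4 = 0.7854 in²; f_rv = 45.1 / (2 × 0.7854) = 28.71 ksi.
F'_nt = 1.3 F_nt − (Ω F_nt / F_nv) f_rv = 1.3·113 − (2·113/84)·28.71 = 69.65 ksi, capped at F_nt → F'_nt = 69.65 ksi.
R_n = F'_nt · A_b · n = 69.65 × 0.7854 × 2 = 109.4 kips.
Allowable strength R_n/Ω = 109.4 / 2 = 54.7 kips.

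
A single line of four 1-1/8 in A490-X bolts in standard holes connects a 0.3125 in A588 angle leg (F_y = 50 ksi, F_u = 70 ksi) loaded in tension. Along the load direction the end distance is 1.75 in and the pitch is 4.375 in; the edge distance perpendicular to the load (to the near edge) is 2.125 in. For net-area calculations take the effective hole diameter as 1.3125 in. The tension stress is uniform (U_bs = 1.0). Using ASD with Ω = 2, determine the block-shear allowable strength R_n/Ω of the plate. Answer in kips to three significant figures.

Shear plane L_v = 1.75 + 3·4.375 = 14.88 in; A_gv = 14.88 × 0.3125 = 4.648 in².
A_nv = (14.88 − 3.5·1.3125) × 0.3125 = 3.213 in².
A_nt = (2.125 − 0.5·1.3125) × 0.3125 = 0.459 in².
0.6 F_u A_nv = 134.9 kips; 0.6 F_y A_gv = 139.5 kips → shear rupture governs the shear term.
R_n = 134.9 + 1.0 × 70 × 0.459 = 167.1 kips.
Allowable strength R_n/Ω = 167.1 / 2 = 83.5 kips.

83.5 kips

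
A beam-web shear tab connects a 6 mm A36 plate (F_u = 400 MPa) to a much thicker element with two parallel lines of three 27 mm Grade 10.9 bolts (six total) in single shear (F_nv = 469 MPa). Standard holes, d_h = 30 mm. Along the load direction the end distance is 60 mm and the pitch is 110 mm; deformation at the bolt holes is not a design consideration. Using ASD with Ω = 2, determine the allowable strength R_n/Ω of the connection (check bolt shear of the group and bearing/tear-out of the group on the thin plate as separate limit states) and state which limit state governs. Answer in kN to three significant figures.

Bolt shear: A_b = π·27²/4 = 572.6 mm²; R_n = 469 × 572.6 × 6 × 1 / 1000 = 1611 kN → 1611 / 2 = 806 kN.
Bearing (1.5 l_c t F_u ≤ 3.0 d t F_u): upper limit = 3.0·27·6·400 / 1000 = 194.4 kN.
  Edge l_c = 60 − 30/2 = 45 → r_n = 162 kN; interior l_c = 110 − 30 = 80 → r_n = 194.4 kN.
  R_n,bearing = 2·162 + 4·194.4 = 1102 kN → 1102 / 2 = 551 kN.
Bearing governs: 551 kN.

551 kN (bearing governs)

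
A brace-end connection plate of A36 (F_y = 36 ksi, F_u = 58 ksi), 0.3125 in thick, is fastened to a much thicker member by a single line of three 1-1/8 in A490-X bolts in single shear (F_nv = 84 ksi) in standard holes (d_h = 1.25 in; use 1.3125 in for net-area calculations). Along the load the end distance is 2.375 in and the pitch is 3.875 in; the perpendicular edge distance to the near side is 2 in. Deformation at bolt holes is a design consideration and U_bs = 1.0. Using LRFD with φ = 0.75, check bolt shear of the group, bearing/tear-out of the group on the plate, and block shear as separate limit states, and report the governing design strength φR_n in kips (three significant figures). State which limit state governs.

Bolt shear: A_b = π·1.125²/4 = 0.994 in²; R_n = 84 × 0.994 × 3 × 1 = 250.5 kips → 0.75 × 250.5 = 188 kips.
Bearing: edge l_c = 1.75, r_n = 38.06 kips; interior l_c = 2.625, r_n = 48.94 kips; R_n = 38.06 + 2·48.94 = 135.9 kips → 102 kips.
Block shear: A_gv = 3.164, A_nv = 2.139, A_nt = 0.4199 in²; R_n = min(0.6F_uA_nv, 0.6F_yA_gv) + U_bs·F_u·A_nt = 92.7 kips → 69.5 kips.
Block shear governs: 69.5 kips.

69.5 kips (block shear governs)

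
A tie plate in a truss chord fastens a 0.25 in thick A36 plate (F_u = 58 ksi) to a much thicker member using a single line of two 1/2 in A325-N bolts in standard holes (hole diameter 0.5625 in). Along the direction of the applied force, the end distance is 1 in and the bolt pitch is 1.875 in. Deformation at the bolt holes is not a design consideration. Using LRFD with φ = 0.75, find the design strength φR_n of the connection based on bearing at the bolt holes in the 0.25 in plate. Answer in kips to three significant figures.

Per bolt r_n = 1.5 l_c t F_u ≤ 3.0 d t F_u; upper limit = 3.0 × 0.5 × 0.25 × 58 = 21.75 kips.
Edge bolt: l_c = 1 − 0.5625/2 = 0.7188 in → 1.5 × 0.7188 × 0.25 × 58 = 15.63 → r_n = 15.63 kips.
Interior bolts: l_c = 1.875 − 0.5625 = 1.312 in → 1.5 × 1.312 × 0.25 × 58 = 28.55 → r_n = 21.75 kips.
R_n = 1 × 15.63 + 1 × 21.75 = 37.38 kips.
Design strength φR_n = 0.75 × 37.38 = 28 kips.

28 kips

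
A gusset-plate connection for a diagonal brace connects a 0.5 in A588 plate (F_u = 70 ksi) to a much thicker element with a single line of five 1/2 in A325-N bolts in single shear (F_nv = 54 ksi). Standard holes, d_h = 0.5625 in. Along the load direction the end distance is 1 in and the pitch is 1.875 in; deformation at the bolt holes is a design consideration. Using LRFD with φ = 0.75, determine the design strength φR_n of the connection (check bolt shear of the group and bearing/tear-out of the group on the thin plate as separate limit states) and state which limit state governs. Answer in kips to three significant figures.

39.8 kips (bolt shear governs)

Bolt shear: A_b = π·0.5²/4 = 0.1963 in²; R_n = 54 × 0.1963 × 5 × 1 = 53.01 kips → 0.75 × 53.01 = 39.8 kips.
Bearing (1.2 l_c t F_u ≤ 2.4 d t F_u): upper limit = 2.4·0.5·0.5·70 = 42 kips.
  Edge l_c = 1 − 0.5625/2 = 0.7188 → r_n = 30.19 kips; interior l_c = 1.875 − 0.5625 = 1.312 → r_n = 42 kips.
  R_n,bearing = 1·30.19 + 4·42 = 198.2 kips → 0.75 × 198.2 = 149 kips.
Bolt shear governs: 39.8 kips.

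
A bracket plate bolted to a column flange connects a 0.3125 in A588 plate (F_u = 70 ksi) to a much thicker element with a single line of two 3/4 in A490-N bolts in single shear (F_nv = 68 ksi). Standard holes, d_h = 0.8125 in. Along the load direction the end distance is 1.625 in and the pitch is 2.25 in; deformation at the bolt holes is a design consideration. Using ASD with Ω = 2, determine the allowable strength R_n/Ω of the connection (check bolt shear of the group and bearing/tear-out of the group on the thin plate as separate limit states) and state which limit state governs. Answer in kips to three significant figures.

Bolt shear: A_b = π·0.75²/4 = 0.4418 in²; R_n = 68 × 0.4418 × 2 × 1 = 60.08 kips → 60.08 / 2 = 30 kips.
Bearing (1.2 l_c t F_u ≤ 2.4 d t F_u): upper limit = 2.4·0.75·0.3125·70 = 39.38 kips.
  Edge l_c = 1.625 − 0.8125/2 = 1.219 → r_n = 31.99 kips; interior l_c = 2.25 − 0.8125 = 1.438 → r_n = 37.73 kips.
  R_n,bearing = 1·31.99 + 1·37.73 = 69.73 kips → 69.73 / 2 = 34.9 kips.
Bolt shear governs: 30 kips.

30 kips (bolt shear governs)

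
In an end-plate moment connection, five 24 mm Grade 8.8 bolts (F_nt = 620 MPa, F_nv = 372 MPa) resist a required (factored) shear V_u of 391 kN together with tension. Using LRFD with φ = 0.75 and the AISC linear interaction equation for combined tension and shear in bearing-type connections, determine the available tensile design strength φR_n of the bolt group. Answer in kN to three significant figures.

716 kN

A_b = π·24²/4 = 452.4 mm²; f_rv = 391 × 1000 / (5 × 452.4) = 172.9 MPa.
F'_nt = 1.3 F_nt − (F_nt / φF_nv) f_rv = 1.3·620 − (620/(0.75·372))·172.9 = 421.9 MPa, capped at F_nt → F'_nt = 421.9 MPa.
R_n = F'_nt · A_b · n = 421.9 × 452.4 × 5 / 1000 = 954.2 kN.
Design strength φR_n = 0.75 × 954.2 = 716 kN.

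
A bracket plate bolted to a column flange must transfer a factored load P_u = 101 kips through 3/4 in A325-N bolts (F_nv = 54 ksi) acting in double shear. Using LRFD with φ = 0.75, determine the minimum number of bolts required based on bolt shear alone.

A_b = π·0.75²/4 = 0.4418 in².
Per-bolt design strength φR_n = 0.75 × 54 × 0.4418 × 2 = 35.78 kips.
n ≥ 101 / 35.78 = 2.822 → use 3 bolts.

3 bolts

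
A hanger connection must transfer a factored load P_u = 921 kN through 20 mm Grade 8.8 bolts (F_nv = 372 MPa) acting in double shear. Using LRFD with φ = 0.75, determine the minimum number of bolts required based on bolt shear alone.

A_b = π·20²/4 = 314.2 mm².
Per-bolt design strength φR_n = 0.75 × 372 × 314.2 × 2 / 1000 = 175.3 kN.
n ≥ 921 / 175.3 = 5.254 → use 6 bolts.

6 bolts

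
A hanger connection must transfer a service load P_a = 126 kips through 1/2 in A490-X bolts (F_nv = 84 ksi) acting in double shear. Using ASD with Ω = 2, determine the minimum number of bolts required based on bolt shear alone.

A_b = π·0.5²/4 = 0.1963 in².
Per-bolt allowable strength R_n/Ω = 84 × 0.1963 × 2 / 2 = 16.49 kips.
n ≥ 126 / 16.49 = 7.639 → use 8 bolts.

8 bolts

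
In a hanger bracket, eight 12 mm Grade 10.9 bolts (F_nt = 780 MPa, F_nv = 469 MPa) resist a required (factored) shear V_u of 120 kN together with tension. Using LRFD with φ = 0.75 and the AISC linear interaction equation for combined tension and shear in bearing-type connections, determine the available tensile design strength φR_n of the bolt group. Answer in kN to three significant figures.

A_b = π·12²/4 = 113.1 mm²; f_rv = 120 × 1000 / (8 × 113.1) = 132.6 MPa.
F'_nt = 1.3 F_nt − (F_nt / φF_nv) f_rv = 1.3·780 − (780/(0.75·469))·132.6 = 719.9 MPa, capped at F_nt → F'_nt = 719.9 MPa.
R_n = F'_nt · A_b · n = 719.9 × 113.1 × 8 / 1000 = 651.3 kN.
Design strength φR_n = 0.75 × 651.3 = 489 kN.

489 kN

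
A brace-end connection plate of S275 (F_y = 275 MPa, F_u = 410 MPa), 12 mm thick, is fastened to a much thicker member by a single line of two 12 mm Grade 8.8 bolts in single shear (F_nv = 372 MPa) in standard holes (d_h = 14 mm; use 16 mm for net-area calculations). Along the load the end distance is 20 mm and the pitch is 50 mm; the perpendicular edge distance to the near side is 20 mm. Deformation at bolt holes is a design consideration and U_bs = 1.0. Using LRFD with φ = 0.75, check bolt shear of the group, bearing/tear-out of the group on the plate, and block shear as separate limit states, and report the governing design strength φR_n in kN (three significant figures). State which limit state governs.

Bolt shear: A_b = π·12²/4 = 113.1 mm²; R_n = 372 × 113.1 × 2 × 1 / 1000 = 84.14 kN → 0.75 × 84.14 = 63.1 kN.
Bearing: edge l_c = 13, r_n = 76.75 kN; interior l_c = 36, r_n = 141.7 kN; R_n = 76.75 + 1·141.7 = 218.4 kN → 164 kN.
Block shear: A_gv = 840, A_nv = 552, A_nt = 144 mm²; R_n = min(0.6F_uA_nv, 0.6F_yA_gv) + U_bs·F_u·A_nt = 194.8 kN → 146 kN.
Bolt shear governs: 63.1 kN.

63.1 kN (bolt shear governs)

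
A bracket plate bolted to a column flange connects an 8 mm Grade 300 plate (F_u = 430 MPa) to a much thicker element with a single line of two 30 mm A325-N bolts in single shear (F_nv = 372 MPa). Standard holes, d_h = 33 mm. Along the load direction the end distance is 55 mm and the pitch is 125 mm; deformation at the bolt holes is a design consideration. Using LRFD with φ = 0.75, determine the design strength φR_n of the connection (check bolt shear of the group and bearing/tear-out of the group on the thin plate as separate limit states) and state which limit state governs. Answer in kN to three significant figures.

Bolt shear: A_b = π·30²/4 = 706.9 mm²; R_n = 372 × 706.9 × 2 × 1 / 1000 = 525.9 kN → 0.75 × 525.9 = 394 kN.
Bearing (1.2 l_c t F_u ≤ 2.4 d t F_u): upper limit = 2.4·30·8·430 / 1000 = 247.7 kN.
  Edge l_c = 55 − 33/2 = 38.5 → r_n = 158.9 kN; interior l_c = 125 − 33 = 92 → r_n = 247.7 kN.
  R_n,bearing = 1·158.9 + 1·247.7 = 406.6 kN → 0.75 × 406.6 = 305 kN.
Bearing governs: 305 kN.

305 kN (bearing governs)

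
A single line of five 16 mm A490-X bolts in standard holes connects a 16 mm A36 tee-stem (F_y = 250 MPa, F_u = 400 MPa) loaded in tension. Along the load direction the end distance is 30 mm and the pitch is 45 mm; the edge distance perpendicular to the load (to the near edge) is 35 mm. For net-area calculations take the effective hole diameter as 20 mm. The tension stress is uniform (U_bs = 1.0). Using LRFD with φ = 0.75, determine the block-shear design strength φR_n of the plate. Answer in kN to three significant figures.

466 kN

Shear plane L_v = 30 + 4·45 = 210 mm; A_gv = 210 × 16 = 3360 mm².
A_nv = (210 − 4.5·20) × 16 = 1920 mm².
A_nt = (35 − 0.5·20) × 16 = 400 mm².
0.6 F_u A_nv = 460.8 kN; 0.6 F_y A_gv = 504 kN → shear rupture governs the shear term.
R_n = 460.8 + 1.0 × 400 × 400 / 1000 = 620.8 kN.
Design strength φR_n = 0.75 × 620.8 = 466 kN.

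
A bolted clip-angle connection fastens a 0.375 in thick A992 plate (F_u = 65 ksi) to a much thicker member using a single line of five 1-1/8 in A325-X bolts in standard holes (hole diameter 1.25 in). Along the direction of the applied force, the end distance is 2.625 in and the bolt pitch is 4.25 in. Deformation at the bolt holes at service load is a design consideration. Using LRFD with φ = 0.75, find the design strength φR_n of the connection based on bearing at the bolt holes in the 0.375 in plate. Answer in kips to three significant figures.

241 kips

Per bolt r_n = 1.2 l_c t F_u ≤ 2.4 d t F_u; upper limit = 2.4 × 1.125 × 0.375 × 65 = 65.81 kips.
Edge bolt: l_c = 2.625 − 1.25/2 = 2 in → 1.2 × 2 × 0.375 × 65 = 58.5 → r_n = 58.5 kips.
Interior bolts: l_c = 4.25 − 1.25 = 3 in → 1.2 × 3 × 0.375 × 65 = 87.75 → r_n = 65.81 kips.
R_n = 1 × 58.5 + 4 × 65.81 = 321.8 kips.
Design strength φR_n = 0.75 × 321.8 = 241 kips.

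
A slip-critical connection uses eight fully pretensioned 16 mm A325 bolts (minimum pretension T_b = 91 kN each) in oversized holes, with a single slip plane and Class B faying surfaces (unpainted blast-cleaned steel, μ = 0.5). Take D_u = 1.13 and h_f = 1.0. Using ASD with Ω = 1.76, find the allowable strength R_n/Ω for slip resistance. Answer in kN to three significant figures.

R_n = μ · D_u · h_f · T_b · n_s · n_b = 0.5 × 1.13 × 1.0 × 91 × 1 × 8 = 411.3 kN.
Allowable strength R_n/Ω = 411.3 / 1.76 = 234 kN.

234 kN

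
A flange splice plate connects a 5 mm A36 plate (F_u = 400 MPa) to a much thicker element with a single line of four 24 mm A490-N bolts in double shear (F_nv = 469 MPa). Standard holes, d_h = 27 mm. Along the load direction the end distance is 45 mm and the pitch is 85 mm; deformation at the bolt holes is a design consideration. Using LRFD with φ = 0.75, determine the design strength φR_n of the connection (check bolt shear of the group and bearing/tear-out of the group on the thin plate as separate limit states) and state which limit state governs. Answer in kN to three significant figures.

Bolt shear: A_b = π·24²/4 = 452.4 mm²; R_n = 469 × 452.4 × 4 × 2 / 1000 = 1697 kN → 0.75 × 1697 = 1270 kN.
Bearing (1.2 l_c t F_u ≤ 2.4 d t F_u): upper limit = 2.4·24·5·400 / 1000 = 115.2 kN.
  Edge l_c = 45 − 27/2 = 31.5 → r_n = 75.6 kN; interior l_c = 85 − 27 = 58 → r_n = 115.2 kN.
  R_n,bearing = 1·75.6 + 3·115.2 = 421.2 kN → 0.75 × 421.2 = 316 kN.
Bearing governs: 316 kN.

316 kN (bearing governs)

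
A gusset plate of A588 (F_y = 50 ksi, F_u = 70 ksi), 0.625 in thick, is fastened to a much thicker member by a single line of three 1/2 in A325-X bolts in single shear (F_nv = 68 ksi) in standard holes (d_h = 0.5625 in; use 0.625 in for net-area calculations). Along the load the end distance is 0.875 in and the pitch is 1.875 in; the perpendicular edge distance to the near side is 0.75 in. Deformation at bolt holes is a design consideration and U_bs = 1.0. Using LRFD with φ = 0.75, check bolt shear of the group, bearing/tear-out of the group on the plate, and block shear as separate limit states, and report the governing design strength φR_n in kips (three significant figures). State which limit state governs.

Bolt shear: A_b = π·0.5²/4 = 0.1963 in²; R_n = 68 × 0.1963 × 3 × 1 = 40.06 kips → 0.75 × 40.06 = 30 kips.
Bearing: edge l_c = 0.5938, r_n = 31.17 kips; interior l_c = 1.312, r_n = 52.5 kips; R_n = 31.17 + 2·52.5 = 136.2 kips → 102 kips.
Block shear: A_gv = 2.891, A_nv = 1.914, A_nt = 0.2734 in²; R_n = min(0.6F_uA_nv, 0.6F_yA_gv) + U_bs·F_u·A_nt = 99.53 kips → 74.6 kips.
Bolt shear governs: 30 kips.

30 kips (bolt shear governs)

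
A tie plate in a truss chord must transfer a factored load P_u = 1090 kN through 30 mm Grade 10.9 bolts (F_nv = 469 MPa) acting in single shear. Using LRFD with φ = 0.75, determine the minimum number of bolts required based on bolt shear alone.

5 bolts

A_b = π·30²/4 = 706.9 mm².
Per-bolt design strength φR_n = 0.75 × 469 × 706.9 × 1 / 1000 = 248.6 kN.
n ≥ 1090 / 248.6 = 4.384 → use 5 bolts.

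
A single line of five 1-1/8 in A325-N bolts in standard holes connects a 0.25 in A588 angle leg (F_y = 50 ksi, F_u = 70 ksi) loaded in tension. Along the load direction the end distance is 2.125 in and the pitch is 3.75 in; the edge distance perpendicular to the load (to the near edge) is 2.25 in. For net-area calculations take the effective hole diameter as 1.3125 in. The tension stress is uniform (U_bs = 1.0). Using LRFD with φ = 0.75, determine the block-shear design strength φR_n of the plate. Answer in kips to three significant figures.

109 kips

Shear plane L_v = 2.125 + 4·3.75 = 17.12 in; A_gv = 17.12 × 0.25 = 4.281 in².
A_nv = (17.12 − 4.5·1.3125) × 0.25 = 2.805 in².
A_nt = (2.25 − 0.5·1.3125) × 0.25 = 0.3984 in².
0.6 F_u A_nv = 117.8 kips; 0.6 F_y A_gv = 128.4 kips → shear rupture governs the shear term.
R_n = 117.8 + 1.0 × 70 × 0.3984 = 145.7 kips.
Design strength φR_n = 0.75 × 145.7 = 109 kips.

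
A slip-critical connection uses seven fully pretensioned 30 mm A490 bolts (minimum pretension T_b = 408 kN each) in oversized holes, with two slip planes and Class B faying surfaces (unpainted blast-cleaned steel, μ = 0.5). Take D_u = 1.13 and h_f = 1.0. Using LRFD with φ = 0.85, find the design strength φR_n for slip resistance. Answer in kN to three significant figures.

R_n = μ · D_u · h_f · T_b · n_s · n_b = 0.5 × 1.13 × 1.0 × 408 × 2 × 7 = 3227 kN.
Design strength φR_n = 0.85 × 3227 = 2740 kN.

2740 kN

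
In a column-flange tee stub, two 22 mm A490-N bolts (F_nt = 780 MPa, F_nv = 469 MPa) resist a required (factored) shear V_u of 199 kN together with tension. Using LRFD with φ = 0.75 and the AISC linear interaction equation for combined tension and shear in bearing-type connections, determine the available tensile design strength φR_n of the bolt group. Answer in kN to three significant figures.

A_b = π·22²/4 = 380.1 mm²; f_rv = 199 × 1000 / (2 × 380.1) = 261.8 MPa.
F'_nt = 1.3 F_nt − (F_nt / φF_nv) f_rv = 1.3·780 − (780/(0.75·469))·261.8 = 433.6 MPa, capped at F_nt → F'_nt = 433.6 MPa.
R_n = F'_nt · A_b · n = 433.6 × 380.1 × 2 / 1000 = 329.6 kN.
Design strength φR_n = 0.75 × 329.6 = 247 kN.

247 kN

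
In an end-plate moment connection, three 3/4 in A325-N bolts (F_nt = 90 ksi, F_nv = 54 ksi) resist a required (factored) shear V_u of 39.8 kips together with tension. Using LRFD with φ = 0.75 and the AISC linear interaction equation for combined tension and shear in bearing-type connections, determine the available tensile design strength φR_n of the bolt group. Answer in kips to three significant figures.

A_b = π·0.75²/4 = 0.4418 in²; f_rv = 39.8 / (3 × 0.4418) = 30.03 ksi.
F'_nt = 1.3 F_nt − (F_nt / φF_nv) f_rv = 1.3·90 − (90/(0.75·54))·30.03 = 50.27 ksi, capped at F_nt → F'_nt = 50.27 ksi.
R_n = F'_nt · A_b · n = 50.27 × 0.4418 × 3 = 66.62 kips.
Design strength φR_n = 0.75 × 66.62 = 50 kips.

50 kips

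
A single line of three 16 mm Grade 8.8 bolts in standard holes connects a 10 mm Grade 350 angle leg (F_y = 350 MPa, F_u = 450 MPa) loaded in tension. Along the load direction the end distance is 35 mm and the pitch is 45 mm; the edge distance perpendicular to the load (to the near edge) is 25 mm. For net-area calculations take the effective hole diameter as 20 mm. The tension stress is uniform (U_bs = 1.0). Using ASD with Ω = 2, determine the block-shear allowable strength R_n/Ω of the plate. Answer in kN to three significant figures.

Shear plane L_v = 35 + 2·45 = 125 mm; A_gv = 125 × 10 = 1250 mm².
A_nv = (125 − 2.5·20) × 10 = 750 mm².
A_nt = (25 − 0.5·20) × 10 = 150 mm².
0.6 F_u A_nv = 202.5 kN; 0.6 F_y A_gv = 262.5 kN → shear rupture governs the shear term.
R_n = 202.5 + 1.0 × 450 × 150 / 1000 = 270 kN.
Allowable strength R_n/Ω = 270 / 2 = 135 kN.

135 kN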